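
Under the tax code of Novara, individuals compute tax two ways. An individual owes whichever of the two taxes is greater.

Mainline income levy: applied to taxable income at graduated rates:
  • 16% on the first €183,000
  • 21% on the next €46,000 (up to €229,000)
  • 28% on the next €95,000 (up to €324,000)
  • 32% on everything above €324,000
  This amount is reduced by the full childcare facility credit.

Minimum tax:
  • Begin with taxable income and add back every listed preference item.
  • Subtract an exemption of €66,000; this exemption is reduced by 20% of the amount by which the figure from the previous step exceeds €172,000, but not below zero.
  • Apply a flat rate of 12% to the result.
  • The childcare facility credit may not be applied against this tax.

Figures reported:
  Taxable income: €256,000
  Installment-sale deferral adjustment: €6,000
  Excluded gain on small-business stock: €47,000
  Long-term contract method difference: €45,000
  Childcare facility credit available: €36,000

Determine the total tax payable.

€38,928

Mainline income levy:
  €183,000 × 16% = €29,280
  €46,000 × 21% = €9,660
  €27,000 × 28% = €7,560
  → €46,500
  Less childcare facility credit €36,000 → €10,500

Minimum tax:
  Adjusted income: €256,000 + €6,000 + €47,000 + €45,000 = €354,000
  Exemption: €66,000 − 20% × (€354,000 − €172,000) = €66,000 − €36,400 = €29,600
  Base: €354,000 − €29,600 = €324,400
  €324,400 × 12% = €38,928

€38,928 > €10,500, so the minimum tax is the binding amount.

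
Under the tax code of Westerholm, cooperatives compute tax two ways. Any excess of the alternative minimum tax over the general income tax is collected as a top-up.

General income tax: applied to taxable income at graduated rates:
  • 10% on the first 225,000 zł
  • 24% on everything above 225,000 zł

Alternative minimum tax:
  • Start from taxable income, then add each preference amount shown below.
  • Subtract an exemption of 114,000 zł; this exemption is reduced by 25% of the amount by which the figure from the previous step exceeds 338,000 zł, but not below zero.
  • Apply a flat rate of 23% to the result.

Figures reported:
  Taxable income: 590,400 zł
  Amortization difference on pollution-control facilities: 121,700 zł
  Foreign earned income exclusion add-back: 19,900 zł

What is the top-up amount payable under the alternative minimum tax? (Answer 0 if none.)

General income tax:
  225,000 zł × 10% = 22,500 zł
  365,400 zł × 24% = 87,696 zł
  → 110,196 zł

Alternative minimum tax:
  Adjusted income: 590,400 zł + 121,700 zł + 19,900 zł = 732,000 zł
  Exemption: 114,000 zł − 25% × (732,000 zł − 338,000 zł) = 114,000 zł − 98,500 zł = 15,500 zł
  Base: 732,000 zł − 15,500 zł = 716,500 zł
  716,500 zł × 23% = 164,795 zł

Excess of alternative minimum tax over general income tax: 164,795 zł − 110,196 zł = 54,599 zł.

54,599 zł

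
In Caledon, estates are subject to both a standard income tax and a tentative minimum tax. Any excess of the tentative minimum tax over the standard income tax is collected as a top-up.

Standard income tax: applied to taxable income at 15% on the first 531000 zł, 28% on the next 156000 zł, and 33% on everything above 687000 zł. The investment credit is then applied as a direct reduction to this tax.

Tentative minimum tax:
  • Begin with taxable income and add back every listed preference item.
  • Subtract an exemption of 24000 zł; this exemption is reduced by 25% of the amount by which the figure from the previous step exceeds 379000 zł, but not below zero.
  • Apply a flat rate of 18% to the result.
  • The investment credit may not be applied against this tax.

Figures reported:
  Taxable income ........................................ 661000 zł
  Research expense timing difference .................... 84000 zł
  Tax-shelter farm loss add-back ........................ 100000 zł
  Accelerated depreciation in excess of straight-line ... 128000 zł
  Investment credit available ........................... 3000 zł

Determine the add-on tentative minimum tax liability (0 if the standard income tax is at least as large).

Standard income tax:
  531000 zł × 15% = 79650 zł
  130000 zł × 28% = 36400 zł
  → 116050 zł
  Less investment credit 3000 zł → 113050 zł

Tentative minimum tax:
  Adjusted income: 661000 zł + 84000 zł + 100000 zł + 128000 zł = 973000 zł
  Exemption: 25% × (973000 zł − 379000 zł) = 148500 zł ≥ 24000 zł, so the exemption is fully phased out
  Base: 973000 zł − 0 zł = 973000 zł
  973000 zł × 18% = 175140 zł

Excess of tentative minimum tax over standard income tax: 175140 zł − 113050 zł = 62090 zł.

62090 zł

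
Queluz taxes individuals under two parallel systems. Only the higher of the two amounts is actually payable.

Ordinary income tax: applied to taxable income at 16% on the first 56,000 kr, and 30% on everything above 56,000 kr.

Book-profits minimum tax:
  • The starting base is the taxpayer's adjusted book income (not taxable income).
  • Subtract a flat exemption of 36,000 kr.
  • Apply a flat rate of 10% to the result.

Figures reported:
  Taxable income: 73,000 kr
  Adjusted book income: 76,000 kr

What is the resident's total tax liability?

14,060 kr

Ordinary income tax:
  56,000 kr × 16% = 8,960 kr
  17,000 kr × 30% = 5,100 kr
  → 14,060 kr

Book-profits minimum tax:
  Base (adjusted book income): 76,000 kr
  Less exemption 36,000 kr → base 40,000 kr
  40,000 kr × 10% = 4,000 kr

14,060 kr > 4,000 kr, so the ordinary income tax governs.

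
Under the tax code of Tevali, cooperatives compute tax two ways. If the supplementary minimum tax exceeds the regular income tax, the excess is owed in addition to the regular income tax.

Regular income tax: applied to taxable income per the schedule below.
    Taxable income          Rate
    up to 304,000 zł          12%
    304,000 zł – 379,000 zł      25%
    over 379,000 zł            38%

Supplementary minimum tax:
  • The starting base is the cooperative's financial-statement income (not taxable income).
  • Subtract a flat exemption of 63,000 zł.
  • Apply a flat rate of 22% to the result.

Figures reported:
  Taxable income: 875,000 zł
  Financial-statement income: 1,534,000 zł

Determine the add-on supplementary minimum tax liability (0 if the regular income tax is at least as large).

Supplementary minimum tax:
  Base (financial-statement income): 1,534,000 zł
  Less exemption 63,000 zł → base 1,471,000 zł
  1,471,000 zł × 22% = 323,620 zł

Regular income tax:
  304,000 zł × 12% = 36,480 zł
  75,000 zł × 25% = 18,750 zł
  496,000 zł × 38% = 188,480 zł
  → 243,710 zł

Excess of supplementary minimum tax over regular income tax: 323,620 zł − 243,710 zł = 79,910 zł.

79,910 zł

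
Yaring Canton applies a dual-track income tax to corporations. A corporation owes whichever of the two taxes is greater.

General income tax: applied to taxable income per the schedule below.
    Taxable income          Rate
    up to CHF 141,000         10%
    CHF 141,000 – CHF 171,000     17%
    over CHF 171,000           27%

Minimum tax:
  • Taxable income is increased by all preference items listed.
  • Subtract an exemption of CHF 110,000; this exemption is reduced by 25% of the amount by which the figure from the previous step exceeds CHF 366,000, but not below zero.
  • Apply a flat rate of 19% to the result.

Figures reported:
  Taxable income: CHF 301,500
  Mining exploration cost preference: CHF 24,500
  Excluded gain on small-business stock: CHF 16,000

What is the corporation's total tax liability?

General income tax:
  CHF 141,000 × 10% = CHF 14,100
  CHF 30,000 × 17% = CHF 5,100
  CHF 130,500 × 27% = CHF 35,235
  → CHF 54,435

Minimum tax:
  Adjusted income: CHF 301,500 + CHF 24,500 + CHF 16,000 = CHF 342,000
  Exemption: CHF 342,000 ≤ CHF 366,000, so full CHF 110,000 applies
  Base: CHF 342,000 − CHF 110,000 = CHF 232,000
  CHF 232,000 × 19% = CHF 44,080

CHF 54,435 > CHF 44,080, so the general income tax governs.

CHF 54,435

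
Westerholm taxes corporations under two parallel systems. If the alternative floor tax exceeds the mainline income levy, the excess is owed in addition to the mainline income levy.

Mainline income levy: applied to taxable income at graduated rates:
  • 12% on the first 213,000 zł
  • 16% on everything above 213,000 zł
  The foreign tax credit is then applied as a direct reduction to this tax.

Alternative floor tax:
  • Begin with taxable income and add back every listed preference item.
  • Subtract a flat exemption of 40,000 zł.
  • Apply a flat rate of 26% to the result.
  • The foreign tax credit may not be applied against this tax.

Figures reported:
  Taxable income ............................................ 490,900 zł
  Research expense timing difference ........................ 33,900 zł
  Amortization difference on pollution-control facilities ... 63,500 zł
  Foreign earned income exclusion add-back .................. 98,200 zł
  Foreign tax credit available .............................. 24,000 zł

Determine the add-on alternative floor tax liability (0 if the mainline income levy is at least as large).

Alternative floor tax:
  Adjusted income: 490,900 zł + 33,900 zł + 63,500 zł + 98,200 zł = 686,500 zł
  Less exemption 40,000 zł → base 646,500 zł
  646,500 zł × 26% = 168,090 zł

Mainline income levy:
  213,000 zł × 12% = 25,560 zł
  277,900 zł × 16% = 44,464 zł
  → 70,024 zł
  Less foreign tax credit 24,000 zł → 46,024 zł

Excess of alternative floor tax over mainline income levy: 168,090 zł − 46,024 zł = 122,066 zł.

122,066 zł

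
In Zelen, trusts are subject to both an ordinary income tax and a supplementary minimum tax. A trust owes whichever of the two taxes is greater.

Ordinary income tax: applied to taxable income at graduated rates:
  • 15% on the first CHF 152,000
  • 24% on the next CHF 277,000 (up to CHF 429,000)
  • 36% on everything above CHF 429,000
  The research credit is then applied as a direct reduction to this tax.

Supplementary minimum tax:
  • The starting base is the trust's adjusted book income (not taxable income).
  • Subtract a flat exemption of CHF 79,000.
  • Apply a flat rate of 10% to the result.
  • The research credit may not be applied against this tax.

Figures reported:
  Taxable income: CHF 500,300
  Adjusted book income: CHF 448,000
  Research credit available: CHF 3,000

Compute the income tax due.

Supplementary minimum tax:
  Base (adjusted book income): CHF 448,000
  Less exemption CHF 79,000 → base CHF 369,000
  CHF 369,000 × 10% = CHF 36,900

Ordinary income tax:
  CHF 152,000 × 15% = CHF 22,800
  CHF 277,000 × 24% = CHF 66,480
  CHF 71,300 × 36% = CHF 25,668
  → CHF 114,948
  Less research credit CHF 3,000 → CHF 111,948

CHF 111,948 > CHF 36,900, so the ordinary income tax governs.

CHF 111,948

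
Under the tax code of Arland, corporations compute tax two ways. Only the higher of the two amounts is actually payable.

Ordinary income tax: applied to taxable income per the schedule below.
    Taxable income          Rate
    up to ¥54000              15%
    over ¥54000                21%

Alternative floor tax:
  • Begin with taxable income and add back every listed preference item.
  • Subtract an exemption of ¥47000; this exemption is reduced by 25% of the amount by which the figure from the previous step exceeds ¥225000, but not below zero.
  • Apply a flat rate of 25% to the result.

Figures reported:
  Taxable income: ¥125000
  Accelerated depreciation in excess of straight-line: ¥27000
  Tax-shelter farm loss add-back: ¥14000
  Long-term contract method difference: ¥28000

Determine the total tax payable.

¥36750

Alternative floor tax:
  Adjusted income: ¥125000 + ¥27000 + ¥14000 + ¥28000 = ¥194000
  Exemption: ¥194000 ≤ ¥225000, so full ¥47000 applies
  Base: ¥194000 − ¥47000 = ¥147000
  ¥147000 × 25% = ¥36750

Ordinary income tax:
  ¥54000 × 15% = ¥8100
  ¥71000 × 21% = ¥14910
  → ¥23010

¥36750 > ¥23010, so the alternative floor tax is the binding amount.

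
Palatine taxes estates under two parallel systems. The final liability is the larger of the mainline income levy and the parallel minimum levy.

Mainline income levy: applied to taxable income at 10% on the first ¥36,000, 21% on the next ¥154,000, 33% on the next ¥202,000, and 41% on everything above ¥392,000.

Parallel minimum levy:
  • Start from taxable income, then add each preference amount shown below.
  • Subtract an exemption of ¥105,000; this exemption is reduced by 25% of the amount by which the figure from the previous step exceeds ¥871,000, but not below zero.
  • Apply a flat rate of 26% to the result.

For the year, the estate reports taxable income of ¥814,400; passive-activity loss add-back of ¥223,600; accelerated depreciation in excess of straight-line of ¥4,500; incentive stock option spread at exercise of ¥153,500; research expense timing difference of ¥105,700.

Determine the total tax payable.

¥338,442

Parallel minimum levy:
  Adjusted income: ¥814,400 + ¥223,600 + ¥4,500 + ¥153,500 + ¥105,700 = ¥1,301,700
  Exemption: 25% × (¥1,301,700 − ¥871,000) = ¥107,675 ≥ ¥105,000, so the exemption is fully phased out
  Base: ¥1,301,700 − ¥0 = ¥1,301,700
  ¥1,301,700 × 26% = ¥338,442

Mainline income levy:
  ¥36,000 × 10% = ¥3,600
  ¥154,000 × 21% = ¥32,340
  ¥202,000 × 33% = ¥66,660
  ¥422,400 × 41% = ¥173,184
  → ¥275,784

¥338,442 > ¥275,784, so the parallel minimum levy is the binding amount.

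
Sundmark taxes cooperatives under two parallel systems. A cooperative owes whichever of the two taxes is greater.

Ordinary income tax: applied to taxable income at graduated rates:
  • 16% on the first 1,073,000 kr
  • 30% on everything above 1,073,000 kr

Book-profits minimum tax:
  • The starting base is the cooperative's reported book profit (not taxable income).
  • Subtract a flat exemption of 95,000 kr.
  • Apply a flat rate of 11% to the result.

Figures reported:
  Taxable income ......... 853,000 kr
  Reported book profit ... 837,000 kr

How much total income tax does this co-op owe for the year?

136,480 kr

Book-profits minimum tax:
  Base (reported book profit): 837,000 kr
  Less exemption 95,000 kr → base 742,000 kr
  742,000 kr × 11% = 81,620 kr

Ordinary income tax:
  853,000 kr × 16% = 136,480 kr

136,480 kr > 81,620 kr, so the ordinary income tax governs.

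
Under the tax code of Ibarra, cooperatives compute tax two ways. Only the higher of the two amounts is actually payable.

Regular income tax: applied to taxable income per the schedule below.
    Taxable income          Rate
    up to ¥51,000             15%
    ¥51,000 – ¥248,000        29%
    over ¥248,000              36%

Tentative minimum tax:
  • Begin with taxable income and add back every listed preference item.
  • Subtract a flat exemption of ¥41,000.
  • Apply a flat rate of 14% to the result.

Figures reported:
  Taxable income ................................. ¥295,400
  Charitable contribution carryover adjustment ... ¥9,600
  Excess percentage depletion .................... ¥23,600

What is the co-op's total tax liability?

¥81,844

Tentative minimum tax:
  Adjusted income: ¥295,400 + ¥9,600 + ¥23,600 = ¥328,600
  Less exemption ¥41,000 → base ¥287,600
  ¥287,600 × 14% = ¥40,264

Regular income tax:
  ¥51,000 × 15% = ¥7,650
  ¥197,000 × 29% = ¥57,130
  ¥47,400 × 36% = ¥17,064
  → ¥81,844

¥81,844 > ¥40,264, so the regular income tax governs.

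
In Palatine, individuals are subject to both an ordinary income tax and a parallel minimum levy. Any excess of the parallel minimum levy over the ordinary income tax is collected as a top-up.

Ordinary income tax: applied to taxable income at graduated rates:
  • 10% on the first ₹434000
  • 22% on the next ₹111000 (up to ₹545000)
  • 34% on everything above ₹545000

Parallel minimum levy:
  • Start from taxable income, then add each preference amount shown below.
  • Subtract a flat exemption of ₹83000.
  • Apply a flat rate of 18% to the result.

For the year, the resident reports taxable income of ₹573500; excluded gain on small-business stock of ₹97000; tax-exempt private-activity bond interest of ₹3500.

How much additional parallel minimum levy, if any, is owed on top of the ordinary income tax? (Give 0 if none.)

₹28870

Parallel minimum levy:
  Adjusted income: ₹573500 + ₹97000 + ₹3500 = ₹674000
  Less exemption ₹83000 → base ₹591000
  ₹591000 × 18% = ₹106380

Ordinary income tax:
  ₹434000 × 10% = ₹43400
  ₹111000 × 22% = ₹24420
  ₹28500 × 34% = ₹9690
  → ₹77510

Excess of parallel minimum levy over ordinary income tax: ₹106380 − ₹77510 = ₹28870.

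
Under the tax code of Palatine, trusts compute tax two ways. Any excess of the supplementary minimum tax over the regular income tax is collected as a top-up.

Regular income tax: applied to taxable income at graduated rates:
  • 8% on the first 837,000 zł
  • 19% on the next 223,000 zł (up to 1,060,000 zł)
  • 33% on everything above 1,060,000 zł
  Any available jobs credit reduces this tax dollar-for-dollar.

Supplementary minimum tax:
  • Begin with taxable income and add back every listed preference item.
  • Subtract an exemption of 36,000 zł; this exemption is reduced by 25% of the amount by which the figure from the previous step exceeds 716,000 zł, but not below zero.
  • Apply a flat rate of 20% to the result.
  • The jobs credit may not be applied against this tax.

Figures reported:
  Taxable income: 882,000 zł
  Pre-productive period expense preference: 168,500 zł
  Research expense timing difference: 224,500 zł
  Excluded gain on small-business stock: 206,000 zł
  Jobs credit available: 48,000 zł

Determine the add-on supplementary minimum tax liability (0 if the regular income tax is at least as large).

268,690 zł

Supplementary minimum tax:
  Adjusted income: 882,000 zł + 168,500 zł + 224,500 zł + 206,000 zł = 1,481,000 zł
  Exemption: 25% × (1,481,000 zł − 716,000 zł) = 191,250 zł ≥ 36,000 zł, so the exemption is fully phased out
  Base: 1,481,000 zł − 0 zł = 1,481,000 zł
  1,481,000 zł × 20% = 296,200 zł

Regular income tax:
  837,000 zł × 8% = 66,960 zł
  45,000 zł × 19% = 8,550 zł
  → 75,510 zł
  Less jobs credit 48,000 zł → 27,510 zł

Excess of supplementary minimum tax over regular income tax: 296,200 zł − 27,510 zł = 268,690 zł.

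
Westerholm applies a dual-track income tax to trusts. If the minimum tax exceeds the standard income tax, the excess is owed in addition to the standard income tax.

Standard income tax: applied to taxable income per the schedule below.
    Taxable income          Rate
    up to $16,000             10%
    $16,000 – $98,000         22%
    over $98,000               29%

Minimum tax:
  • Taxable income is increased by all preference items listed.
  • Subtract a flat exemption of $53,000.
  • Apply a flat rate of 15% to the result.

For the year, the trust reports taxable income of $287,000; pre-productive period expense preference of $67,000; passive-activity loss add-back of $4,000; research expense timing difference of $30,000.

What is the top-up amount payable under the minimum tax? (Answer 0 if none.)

$0

Standard income tax:
  $16,000 × 10% = $1,600
  $82,000 × 22% = $18,040
  $189,000 × 29% = $54,810
  → $74,450

Minimum tax:
  Adjusted income: $287,000 + $67,000 + $4,000 + $30,000 = $388,000
  Less exemption $53,000 → base $335,000
  $335,000 × 15% = $50,250

$50,250 ≤ $74,450, so no add-on is due.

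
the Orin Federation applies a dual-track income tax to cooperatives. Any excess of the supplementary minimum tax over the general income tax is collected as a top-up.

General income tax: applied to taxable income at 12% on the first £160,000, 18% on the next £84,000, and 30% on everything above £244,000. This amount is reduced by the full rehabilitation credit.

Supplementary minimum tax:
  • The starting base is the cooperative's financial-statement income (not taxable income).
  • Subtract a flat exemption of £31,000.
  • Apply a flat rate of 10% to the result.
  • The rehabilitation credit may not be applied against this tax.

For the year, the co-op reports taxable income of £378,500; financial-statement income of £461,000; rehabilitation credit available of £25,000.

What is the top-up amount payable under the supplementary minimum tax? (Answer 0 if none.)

£0

General income tax:
  £160,000 × 12% = £19,200
  £84,000 × 18% = £15,120
  £134,500 × 30% = £40,350
  → £74,670
  Less rehabilitation credit £25,000 → £49,670

Supplementary minimum tax:
  Base (financial-statement income): £461,000
  Less exemption £31,000 → base £430,000
  £430,000 × 10% = £43,000

£43,000 ≤ £49,670, so no add-on is due.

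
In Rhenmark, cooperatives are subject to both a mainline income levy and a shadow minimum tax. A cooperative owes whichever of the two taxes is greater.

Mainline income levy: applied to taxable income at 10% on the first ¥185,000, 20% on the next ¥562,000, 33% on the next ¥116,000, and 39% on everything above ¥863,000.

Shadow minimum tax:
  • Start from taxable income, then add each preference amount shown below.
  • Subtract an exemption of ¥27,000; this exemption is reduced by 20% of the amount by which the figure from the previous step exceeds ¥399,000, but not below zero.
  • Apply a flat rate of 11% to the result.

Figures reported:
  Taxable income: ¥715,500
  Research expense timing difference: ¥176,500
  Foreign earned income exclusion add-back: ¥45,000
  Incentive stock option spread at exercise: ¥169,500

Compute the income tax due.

Mainline income levy:
  ¥185,000 × 10% = ¥18,500
  ¥530,500 × 20% = ¥106,100
  → ¥124,600

Shadow minimum tax:
  Adjusted income: ¥715,500 + ¥176,500 + ¥45,000 + ¥169,500 = ¥1,106,500
  Exemption: 20% × (¥1,106,500 − ¥399,000) = ¥141,500 ≥ ¥27,000, so the exemption is fully phased out
  Base: ¥1,106,500 − ¥0 = ¥1,106,500
  ¥1,106,500 × 11% = ¥121,715

¥124,600 > ¥121,715, so the mainline income levy governs.

¥124,600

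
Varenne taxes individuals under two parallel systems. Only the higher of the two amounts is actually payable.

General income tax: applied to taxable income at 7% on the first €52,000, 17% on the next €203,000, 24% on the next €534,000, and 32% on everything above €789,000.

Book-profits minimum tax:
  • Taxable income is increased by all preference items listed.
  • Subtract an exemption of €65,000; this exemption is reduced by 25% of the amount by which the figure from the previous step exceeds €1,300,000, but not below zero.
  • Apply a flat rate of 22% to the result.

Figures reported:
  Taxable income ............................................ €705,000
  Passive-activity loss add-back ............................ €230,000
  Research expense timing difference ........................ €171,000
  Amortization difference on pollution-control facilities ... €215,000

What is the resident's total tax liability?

€277,475

Book-profits minimum tax:
  Adjusted income: €705,000 + €230,000 + €171,000 + €215,000 = €1,321,000
  Exemption: €65,000 − 25% × (€1,321,000 − €1,300,000) = €65,000 − €5,250 = €59,750
  Base: €1,321,000 − €59,750 = €1,261,250
  €1,261,250 × 22% = €277,475

General income tax:
  €52,000 × 7% = €3,640
  €203,000 × 17% = €34,510
  €450,000 × 24% = €108,000
  → €146,150

€277,475 > €146,150, so the book-profits minimum tax is the binding amount.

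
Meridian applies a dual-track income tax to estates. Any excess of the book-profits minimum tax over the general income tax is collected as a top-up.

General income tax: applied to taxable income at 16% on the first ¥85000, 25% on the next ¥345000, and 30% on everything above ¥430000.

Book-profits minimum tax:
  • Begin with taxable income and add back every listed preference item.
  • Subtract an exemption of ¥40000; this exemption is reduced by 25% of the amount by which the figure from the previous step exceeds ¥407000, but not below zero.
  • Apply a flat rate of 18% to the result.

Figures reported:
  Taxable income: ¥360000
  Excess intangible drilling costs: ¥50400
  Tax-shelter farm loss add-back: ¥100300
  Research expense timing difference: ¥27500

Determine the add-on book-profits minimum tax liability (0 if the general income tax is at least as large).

¥13230

Book-profits minimum tax:
  Adjusted income: ¥360000 + ¥50400 + ¥100300 + ¥27500 = ¥538200
  Exemption: ¥40000 − 25% × (¥538200 − ¥407000) = ¥40000 − ¥32800 = ¥7200
  Base: ¥538200 − ¥7200 = ¥531000
  ¥531000 × 18% = ¥95580

General income tax:
  ¥85000 × 16% = ¥13600
  ¥275000 × 25% = ¥68750
  → ¥82350

Excess of book-profits minimum tax over general income tax: ¥95580 − ¥82350 = ¥13230.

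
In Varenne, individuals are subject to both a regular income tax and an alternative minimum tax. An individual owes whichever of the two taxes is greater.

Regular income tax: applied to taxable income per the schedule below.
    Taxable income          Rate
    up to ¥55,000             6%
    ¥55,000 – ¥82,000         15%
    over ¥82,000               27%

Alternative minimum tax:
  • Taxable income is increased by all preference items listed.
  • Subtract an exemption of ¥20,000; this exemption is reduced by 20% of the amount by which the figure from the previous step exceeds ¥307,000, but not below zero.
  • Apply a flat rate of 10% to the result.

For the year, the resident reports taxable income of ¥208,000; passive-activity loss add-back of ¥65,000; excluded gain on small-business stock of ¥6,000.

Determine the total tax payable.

¥41,370

Alternative minimum tax:
  Adjusted income: ¥208,000 + ¥65,000 + ¥6,000 = ¥279,000
  Exemption: ¥279,000 ≤ ¥307,000, so full ¥20,000 applies
  Base: ¥279,000 − ¥20,000 = ¥259,000
  ¥259,000 × 10% = ¥25,900

Regular income tax:
  ¥55,000 × 6% = ¥3,300
  ¥27,000 × 15% = ¥4,050
  ¥126,000 × 27% = ¥34,020
  → ¥41,370

¥41,370 > ¥25,900, so the regular income tax governs.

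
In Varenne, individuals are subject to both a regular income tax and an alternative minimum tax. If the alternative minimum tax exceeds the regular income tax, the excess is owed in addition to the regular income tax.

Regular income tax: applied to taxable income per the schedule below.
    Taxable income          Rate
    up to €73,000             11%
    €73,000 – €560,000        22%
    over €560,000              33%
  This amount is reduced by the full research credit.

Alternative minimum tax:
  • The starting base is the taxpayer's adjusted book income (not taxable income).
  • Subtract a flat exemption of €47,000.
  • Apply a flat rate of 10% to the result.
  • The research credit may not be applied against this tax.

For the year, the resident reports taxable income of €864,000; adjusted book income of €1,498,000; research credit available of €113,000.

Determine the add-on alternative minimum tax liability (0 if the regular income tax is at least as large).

€42,610

Regular income tax:
  €73,000 × 11% = €8,030
  €487,000 × 22% = €107,140
  €304,000 × 33% = €100,320
  → €215,490
  Less research credit €113,000 → €102,490

Alternative minimum tax:
  Base (adjusted book income): €1,498,000
  Less exemption €47,000 → base €1,451,000
  €1,451,000 × 10% = €145,100

Excess of alternative minimum tax over regular income tax: €145,100 − €102,490 = €42,610.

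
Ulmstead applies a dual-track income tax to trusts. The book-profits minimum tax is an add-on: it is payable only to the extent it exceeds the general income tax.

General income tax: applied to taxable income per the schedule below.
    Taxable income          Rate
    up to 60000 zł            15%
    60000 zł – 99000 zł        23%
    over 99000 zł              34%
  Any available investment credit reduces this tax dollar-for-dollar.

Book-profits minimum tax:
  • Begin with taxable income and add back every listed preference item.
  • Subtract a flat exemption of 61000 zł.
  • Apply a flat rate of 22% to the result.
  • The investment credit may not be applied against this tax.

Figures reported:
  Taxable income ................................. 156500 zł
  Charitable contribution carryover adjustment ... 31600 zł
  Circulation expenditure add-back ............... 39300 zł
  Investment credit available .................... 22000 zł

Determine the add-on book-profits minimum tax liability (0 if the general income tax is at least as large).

General income tax:
  60000 zł × 15% = 9000 zł
  39000 zł × 23% = 8970 zł
  57500 zł × 34% = 19550 zł
  → 37520 zł
  Less investment credit 22000 zł → 15520 zł

Book-profits minimum tax:
  Adjusted income: 156500 zł + 31600 zł + 39300 zł = 227400 zł
  Less exemption 61000 zł → base 166400 zł
  166400 zł × 22% = 36608 zł

Excess of book-profits minimum tax over general income tax: 36608 zł − 15520 zł = 21088 zł.

21088 zł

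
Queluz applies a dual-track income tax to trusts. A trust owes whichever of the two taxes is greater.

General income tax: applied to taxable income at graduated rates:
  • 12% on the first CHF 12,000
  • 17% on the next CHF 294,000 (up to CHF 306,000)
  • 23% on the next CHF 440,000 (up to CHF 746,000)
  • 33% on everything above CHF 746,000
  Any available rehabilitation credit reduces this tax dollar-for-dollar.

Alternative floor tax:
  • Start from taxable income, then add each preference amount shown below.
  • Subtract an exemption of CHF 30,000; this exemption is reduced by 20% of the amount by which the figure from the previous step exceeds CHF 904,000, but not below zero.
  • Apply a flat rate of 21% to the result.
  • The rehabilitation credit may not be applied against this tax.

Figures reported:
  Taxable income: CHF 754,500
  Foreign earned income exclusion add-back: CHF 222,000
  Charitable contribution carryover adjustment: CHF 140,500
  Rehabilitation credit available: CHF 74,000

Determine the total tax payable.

Alternative floor tax:
  Adjusted income: CHF 754,500 + CHF 222,000 + CHF 140,500 = CHF 1,117,000
  Exemption: 20% × (CHF 1,117,000 − CHF 904,000) = CHF 42,600 ≥ CHF 30,000, so the exemption is fully phased out
  Base: CHF 1,117,000 − CHF 0 = CHF 1,117,000
  CHF 1,117,000 × 21% = CHF 234,570

General income tax:
  CHF 12,000 × 12% = CHF 1,440
  CHF 294,000 × 17% = CHF 49,980
  CHF 440,000 × 23% = CHF 101,200
  CHF 8,500 × 33% = CHF 2,805
  → CHF 155,425
  Less rehabilitation credit CHF 74,000 → CHF 81,425

CHF 234,570 > CHF 81,425, so the alternative floor tax is the binding amount.

CHF 234,570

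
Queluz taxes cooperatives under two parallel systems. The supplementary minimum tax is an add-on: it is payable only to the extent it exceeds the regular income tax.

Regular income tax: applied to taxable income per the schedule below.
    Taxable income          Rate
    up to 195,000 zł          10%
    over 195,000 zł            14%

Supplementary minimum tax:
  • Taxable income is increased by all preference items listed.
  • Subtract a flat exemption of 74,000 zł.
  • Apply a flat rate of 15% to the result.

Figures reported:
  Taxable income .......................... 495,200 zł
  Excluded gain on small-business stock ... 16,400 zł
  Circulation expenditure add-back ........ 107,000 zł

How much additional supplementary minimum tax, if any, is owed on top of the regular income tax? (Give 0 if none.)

20,162 zł

Supplementary minimum tax:
  Adjusted income: 495,200 zł + 16,400 zł + 107,000 zł = 618,600 zł
  Less exemption 74,000 zł → base 544,600 zł
  544,600 zł × 15% = 81,690 zł

Regular income tax:
  195,000 zł × 10% = 19,500 zł
  300,200 zł × 14% = 42,028 zł
  → 61,528 zł

Excess of supplementary minimum tax over regular income tax: 81,690 zł − 61,528 zł = 20,162 zł.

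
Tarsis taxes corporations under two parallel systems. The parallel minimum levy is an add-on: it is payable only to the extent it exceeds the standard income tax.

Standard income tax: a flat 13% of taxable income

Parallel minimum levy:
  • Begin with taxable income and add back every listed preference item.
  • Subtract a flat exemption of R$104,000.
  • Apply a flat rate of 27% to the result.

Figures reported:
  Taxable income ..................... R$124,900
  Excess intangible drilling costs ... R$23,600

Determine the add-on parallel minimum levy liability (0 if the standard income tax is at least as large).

R$0

Parallel minimum levy:
  Adjusted income: R$124,900 + R$23,600 = R$148,500
  Less exemption R$104,000 → base R$44,500
  R$44,500 × 27% = R$12,015

Standard income tax:
  R$124,900 × 13% = R$16,237

R$12,015 ≤ R$16,237, so no add-on is due.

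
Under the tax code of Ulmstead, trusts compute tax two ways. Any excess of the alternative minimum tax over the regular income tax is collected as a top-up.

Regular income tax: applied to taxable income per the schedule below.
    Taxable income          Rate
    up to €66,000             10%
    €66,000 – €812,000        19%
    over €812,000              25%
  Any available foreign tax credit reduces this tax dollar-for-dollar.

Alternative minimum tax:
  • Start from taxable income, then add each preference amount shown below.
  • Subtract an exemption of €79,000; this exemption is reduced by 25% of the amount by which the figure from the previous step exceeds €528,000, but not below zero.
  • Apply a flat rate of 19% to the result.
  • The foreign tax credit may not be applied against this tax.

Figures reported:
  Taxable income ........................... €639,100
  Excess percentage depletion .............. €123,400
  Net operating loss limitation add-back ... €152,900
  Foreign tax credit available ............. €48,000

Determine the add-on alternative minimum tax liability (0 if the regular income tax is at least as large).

Regular income tax:
  €66,000 × 10% = €6,600
  €573,100 × 19% = €108,889
  → €115,489
  Less foreign tax credit €48,000 → €67,489

Alternative minimum tax:
  Adjusted income: €639,100 + €123,400 + €152,900 = €915,400
  Exemption: 25% × (€915,400 − €528,000) = €96,850 ≥ €79,000, so the exemption is fully phased out
  Base: €915,400 − €0 = €915,400
  €915,400 × 19% = €173,926

Excess of alternative minimum tax over regular income tax: €173,926 − €67,489 = €106,437.

€106,437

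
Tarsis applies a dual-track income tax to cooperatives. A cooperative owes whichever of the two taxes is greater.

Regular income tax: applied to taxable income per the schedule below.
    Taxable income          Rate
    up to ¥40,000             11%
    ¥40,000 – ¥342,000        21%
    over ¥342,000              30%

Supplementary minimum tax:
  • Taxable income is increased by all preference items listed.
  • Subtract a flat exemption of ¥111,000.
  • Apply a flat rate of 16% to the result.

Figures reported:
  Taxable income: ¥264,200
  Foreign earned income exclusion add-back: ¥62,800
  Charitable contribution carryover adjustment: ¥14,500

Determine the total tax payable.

¥51,482

Regular income tax:
  ¥40,000 × 11% = ¥4,400
  ¥224,200 × 21% = ¥47,082
  → ¥51,482

Supplementary minimum tax:
  Adjusted income: ¥264,200 + ¥62,800 + ¥14,500 = ¥341,500
  Less exemption ¥111,000 → base ¥230,500
  ¥230,500 × 16% = ¥36,880

¥51,482 > ¥36,880, so the regular income tax governs.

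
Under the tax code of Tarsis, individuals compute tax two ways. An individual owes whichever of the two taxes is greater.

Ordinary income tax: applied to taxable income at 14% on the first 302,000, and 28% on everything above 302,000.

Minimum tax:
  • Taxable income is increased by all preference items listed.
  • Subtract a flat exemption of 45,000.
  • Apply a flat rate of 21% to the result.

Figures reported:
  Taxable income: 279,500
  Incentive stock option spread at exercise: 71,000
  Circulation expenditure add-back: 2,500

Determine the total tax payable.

Minimum tax:
  Adjusted income: 279,500 + 71,000 + 2,500 = 353,000
  Less exemption 45,000 → base 308,000
  308,000 × 21% = 64,680

Ordinary income tax:
  279,500 × 14% = 39,130

64,680 > 39,130, so the minimum tax is the binding amount.

64,680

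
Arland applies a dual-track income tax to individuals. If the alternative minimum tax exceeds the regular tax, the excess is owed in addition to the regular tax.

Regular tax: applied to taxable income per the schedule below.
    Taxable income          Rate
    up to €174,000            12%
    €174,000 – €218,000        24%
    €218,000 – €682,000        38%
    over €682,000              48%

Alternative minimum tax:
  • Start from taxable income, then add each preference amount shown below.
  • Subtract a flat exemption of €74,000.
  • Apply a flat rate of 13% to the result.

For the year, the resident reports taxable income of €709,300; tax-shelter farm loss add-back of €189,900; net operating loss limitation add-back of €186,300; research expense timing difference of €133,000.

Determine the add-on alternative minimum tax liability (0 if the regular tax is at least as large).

Regular tax:
  €174,000 × 12% = €20,880
  €44,000 × 24% = €10,560
  €464,000 × 38% = €176,320
  €27,300 × 48% = €13,104
  → €220,864

Alternative minimum tax:
  Adjusted income: €709,300 + €189,900 + €186,300 + €133,000 = €1,218,500
  Less exemption €74,000 → base €1,144,500
  €1,144,500 × 13% = €148,785

€148,785 ≤ €220,864, so no add-on is due.

€0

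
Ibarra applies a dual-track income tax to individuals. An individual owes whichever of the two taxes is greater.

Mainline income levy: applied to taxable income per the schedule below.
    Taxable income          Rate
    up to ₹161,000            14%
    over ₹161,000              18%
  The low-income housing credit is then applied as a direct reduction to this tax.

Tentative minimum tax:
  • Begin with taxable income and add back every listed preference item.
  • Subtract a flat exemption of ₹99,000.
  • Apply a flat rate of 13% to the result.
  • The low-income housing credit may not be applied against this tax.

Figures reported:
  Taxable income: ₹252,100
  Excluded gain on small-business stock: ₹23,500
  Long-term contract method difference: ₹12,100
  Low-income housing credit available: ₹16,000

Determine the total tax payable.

Tentative minimum tax:
  Adjusted income: ₹252,100 + ₹23,500 + ₹12,100 = ₹287,700
  Less exemption ₹99,000 → base ₹188,700
  ₹188,700 × 13% = ₹24,531

Mainline income levy:
  ₹161,000 × 14% = ₹22,540
  ₹91,100 × 18% = ₹16,398
  → ₹38,938
  Less low-income housing credit ₹16,000 → ₹22,938

₹24,531 > ₹22,938, so the tentative minimum tax is the binding amount.

₹24,531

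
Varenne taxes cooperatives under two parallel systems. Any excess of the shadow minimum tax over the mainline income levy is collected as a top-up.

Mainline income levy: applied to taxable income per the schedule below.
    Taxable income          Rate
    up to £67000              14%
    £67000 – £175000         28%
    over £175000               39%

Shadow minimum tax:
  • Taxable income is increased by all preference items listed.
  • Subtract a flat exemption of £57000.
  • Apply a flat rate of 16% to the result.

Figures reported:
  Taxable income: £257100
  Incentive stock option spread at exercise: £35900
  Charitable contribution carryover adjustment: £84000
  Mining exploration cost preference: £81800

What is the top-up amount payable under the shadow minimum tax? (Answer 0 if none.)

Mainline income levy:
  £67000 × 14% = £9380
  £108000 × 28% = £30240
  £82100 × 39% = £32019
  → £71639

Shadow minimum tax:
  Adjusted income: £257100 + £35900 + £84000 + £81800 = £458800
  Less exemption £57000 → base £401800
  £401800 × 16% = £64288

£64288 ≤ £71639, so no add-on is due.

£0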